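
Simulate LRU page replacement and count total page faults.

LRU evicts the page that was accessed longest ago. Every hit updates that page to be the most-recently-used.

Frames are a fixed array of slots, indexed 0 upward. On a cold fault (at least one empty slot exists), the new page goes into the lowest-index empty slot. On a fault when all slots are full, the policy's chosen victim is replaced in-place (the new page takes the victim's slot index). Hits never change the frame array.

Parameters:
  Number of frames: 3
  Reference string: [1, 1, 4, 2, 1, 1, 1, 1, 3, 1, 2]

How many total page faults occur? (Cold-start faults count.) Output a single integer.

Answer: 4

Derivation:
Step 0: ref 1 → FAULT, frames=[1,-,-]
Step 1: ref 1 → HIT, frames=[1,-,-]
Step 2: ref 4 → FAULT, frames=[1,4,-]
Step 3: ref 2 → FAULT, frames=[1,4,2]
Step 4: ref 1 → HIT, frames=[1,4,2]
Step 5: ref 1 → HIT, frames=[1,4,2]
Step 6: ref 1 → HIT, frames=[1,4,2]
Step 7: ref 1 → HIT, frames=[1,4,2]
Step 8: ref 3 → FAULT (evict 4), frames=[1,3,2]
Step 9: ref 1 → HIT, frames=[1,3,2]
Step 10: ref 2 → HIT, frames=[1,3,2]
Total faults: 4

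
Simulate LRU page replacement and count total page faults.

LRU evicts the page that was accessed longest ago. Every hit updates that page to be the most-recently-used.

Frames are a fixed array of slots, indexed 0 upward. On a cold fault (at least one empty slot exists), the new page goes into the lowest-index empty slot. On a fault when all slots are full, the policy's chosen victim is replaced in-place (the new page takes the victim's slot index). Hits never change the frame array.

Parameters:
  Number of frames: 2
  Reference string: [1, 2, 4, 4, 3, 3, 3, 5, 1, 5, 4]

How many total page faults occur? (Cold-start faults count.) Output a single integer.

Step 0: ref 1 → FAULT, frames=[1,-]
Step 1: ref 2 → FAULT, frames=[1,2]
Step 2: ref 4 → FAULT (evict 1), frames=[4,2]
Step 3: ref 4 → HIT, frames=[4,2]
Step 4: ref 3 → FAULT (evict 2), frames=[4,3]
Step 5: ref 3 → HIT, frames=[4,3]
Step 6: ref 3 → HIT, frames=[4,3]
Step 7: ref 5 → FAULT (evict 4), frames=[5,3]
Step 8: ref 1 → FAULT (evict 3), frames=[5,1]
Step 9: ref 5 → HIT, frames=[5,1]
Step 10: ref 4 → FAULT (evict 1), frames=[5,4]
Total faults: 7

Answer: 7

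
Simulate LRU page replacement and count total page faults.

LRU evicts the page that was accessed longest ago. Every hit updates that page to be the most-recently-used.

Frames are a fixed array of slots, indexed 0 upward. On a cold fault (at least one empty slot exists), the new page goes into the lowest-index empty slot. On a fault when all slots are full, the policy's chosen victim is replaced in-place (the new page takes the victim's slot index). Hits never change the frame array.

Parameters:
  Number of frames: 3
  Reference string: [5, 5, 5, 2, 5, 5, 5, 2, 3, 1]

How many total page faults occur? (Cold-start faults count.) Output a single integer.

Step 0: ref 5 → FAULT, frames=[5,-,-]
Step 1: ref 5 → HIT, frames=[5,-,-]
Step 2: ref 5 → HIT, frames=[5,-,-]
Step 3: ref 2 → FAULT, frames=[5,2,-]
Step 4: ref 5 → HIT, frames=[5,2,-]
Step 5: ref 5 → HIT, frames=[5,2,-]
Step 6: ref 5 → HIT, frames=[5,2,-]
Step 7: ref 2 → HIT, frames=[5,2,-]
Step 8: ref 3 → FAULT, frames=[5,2,3]
Step 9: ref 1 → FAULT (evict 5), frames=[1,2,3]
Total faults: 4

Answer: 4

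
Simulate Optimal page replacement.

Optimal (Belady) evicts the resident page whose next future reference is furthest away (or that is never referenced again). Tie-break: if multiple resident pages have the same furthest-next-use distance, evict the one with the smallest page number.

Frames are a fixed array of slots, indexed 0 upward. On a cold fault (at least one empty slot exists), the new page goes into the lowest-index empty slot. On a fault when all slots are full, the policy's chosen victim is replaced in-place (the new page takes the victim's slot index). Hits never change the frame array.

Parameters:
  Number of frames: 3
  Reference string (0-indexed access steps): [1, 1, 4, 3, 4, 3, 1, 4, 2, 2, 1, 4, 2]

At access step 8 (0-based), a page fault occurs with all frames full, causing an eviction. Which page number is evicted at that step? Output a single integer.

Step 0: ref 1 -> FAULT, frames=[1,-,-]
Step 1: ref 1 -> HIT, frames=[1,-,-]
Step 2: ref 4 -> FAULT, frames=[1,4,-]
Step 3: ref 3 -> FAULT, frames=[1,4,3]
Step 4: ref 4 -> HIT, frames=[1,4,3]
Step 5: ref 3 -> HIT, frames=[1,4,3]
Step 6: ref 1 -> HIT, frames=[1,4,3]
Step 7: ref 4 -> HIT, frames=[1,4,3]
Step 8: ref 2 -> FAULT, evict 3, frames=[1,4,2]
At step 8: evicted page 3

Answer: 3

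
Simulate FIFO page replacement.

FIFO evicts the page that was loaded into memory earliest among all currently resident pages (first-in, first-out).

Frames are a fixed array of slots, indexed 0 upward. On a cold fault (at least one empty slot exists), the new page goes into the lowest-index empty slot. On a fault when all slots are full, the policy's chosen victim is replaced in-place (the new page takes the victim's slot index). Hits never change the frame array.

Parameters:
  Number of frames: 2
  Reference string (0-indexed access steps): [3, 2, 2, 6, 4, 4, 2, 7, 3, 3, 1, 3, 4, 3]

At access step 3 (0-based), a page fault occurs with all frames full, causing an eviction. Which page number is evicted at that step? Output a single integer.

Step 0: ref 3 -> FAULT, frames=[3,-]
Step 1: ref 2 -> FAULT, frames=[3,2]
Step 2: ref 2 -> HIT, frames=[3,2]
Step 3: ref 6 -> FAULT, evict 3, frames=[6,2]
At step 3: evicted page 3

Answer: 3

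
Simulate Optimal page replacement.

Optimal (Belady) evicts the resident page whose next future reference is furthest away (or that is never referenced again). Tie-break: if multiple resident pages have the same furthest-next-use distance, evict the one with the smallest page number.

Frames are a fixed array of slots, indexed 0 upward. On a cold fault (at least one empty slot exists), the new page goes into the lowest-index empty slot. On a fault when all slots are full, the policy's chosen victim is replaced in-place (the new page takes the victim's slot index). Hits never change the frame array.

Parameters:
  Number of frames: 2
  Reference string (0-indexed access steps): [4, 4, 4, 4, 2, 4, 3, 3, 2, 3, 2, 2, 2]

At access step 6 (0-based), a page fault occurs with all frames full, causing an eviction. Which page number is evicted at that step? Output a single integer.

Step 0: ref 4 -> FAULT, frames=[4,-]
Step 1: ref 4 -> HIT, frames=[4,-]
Step 2: ref 4 -> HIT, frames=[4,-]
Step 3: ref 4 -> HIT, frames=[4,-]
Step 4: ref 2 -> FAULT, frames=[4,2]
Step 5: ref 4 -> HIT, frames=[4,2]
Step 6: ref 3 -> FAULT, evict 4, frames=[3,2]
At step 6: evicted page 4

Answer: 4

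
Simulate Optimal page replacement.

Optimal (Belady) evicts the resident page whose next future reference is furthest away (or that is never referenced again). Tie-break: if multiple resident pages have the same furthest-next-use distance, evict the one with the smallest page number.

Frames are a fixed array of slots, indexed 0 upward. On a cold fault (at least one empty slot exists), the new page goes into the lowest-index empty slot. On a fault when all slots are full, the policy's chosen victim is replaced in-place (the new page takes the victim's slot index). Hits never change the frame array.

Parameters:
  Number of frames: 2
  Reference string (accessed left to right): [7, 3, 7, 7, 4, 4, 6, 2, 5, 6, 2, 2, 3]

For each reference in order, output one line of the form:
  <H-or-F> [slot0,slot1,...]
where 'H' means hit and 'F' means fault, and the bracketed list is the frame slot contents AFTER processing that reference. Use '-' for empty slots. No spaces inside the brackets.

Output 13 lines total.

F [7,-]
F [7,3]
H [7,3]
H [7,3]
F [4,3]
H [4,3]
F [6,3]
F [6,2]
F [6,5]
H [6,5]
F [6,2]
H [6,2]
F [6,3]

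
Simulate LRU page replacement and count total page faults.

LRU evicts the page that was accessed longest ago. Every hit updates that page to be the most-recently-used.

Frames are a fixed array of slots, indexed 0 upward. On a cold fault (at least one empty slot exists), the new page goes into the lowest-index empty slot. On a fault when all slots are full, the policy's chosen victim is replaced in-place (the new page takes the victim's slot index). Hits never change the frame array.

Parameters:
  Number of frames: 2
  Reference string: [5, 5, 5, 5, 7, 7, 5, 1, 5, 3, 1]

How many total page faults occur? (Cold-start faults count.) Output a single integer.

Step 0: ref 5 → FAULT, frames=[5,-]
Step 1: ref 5 → HIT, frames=[5,-]
Step 2: ref 5 → HIT, frames=[5,-]
Step 3: ref 5 → HIT, frames=[5,-]
Step 4: ref 7 → FAULT, frames=[5,7]
Step 5: ref 7 → HIT, frames=[5,7]
Step 6: ref 5 → HIT, frames=[5,7]
Step 7: ref 1 → FAULT (evict 7), frames=[5,1]
Step 8: ref 5 → HIT, frames=[5,1]
Step 9: ref 3 → FAULT (evict 1), frames=[5,3]
Step 10: ref 1 → FAULT (evict 5), frames=[1,3]
Total faults: 5

Answer: 5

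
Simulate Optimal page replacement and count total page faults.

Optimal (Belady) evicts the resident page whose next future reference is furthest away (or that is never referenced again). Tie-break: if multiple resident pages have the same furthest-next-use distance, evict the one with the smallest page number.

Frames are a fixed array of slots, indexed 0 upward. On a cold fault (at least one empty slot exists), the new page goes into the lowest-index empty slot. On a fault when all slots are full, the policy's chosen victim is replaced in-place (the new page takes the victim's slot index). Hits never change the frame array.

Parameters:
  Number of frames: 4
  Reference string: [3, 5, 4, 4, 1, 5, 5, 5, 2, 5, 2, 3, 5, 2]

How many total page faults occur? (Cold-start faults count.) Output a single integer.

Answer: 5

Derivation:
Step 0: ref 3 → FAULT, frames=[3,-,-,-]
Step 1: ref 5 → FAULT, frames=[3,5,-,-]
Step 2: ref 4 → FAULT, frames=[3,5,4,-]
Step 3: ref 4 → HIT, frames=[3,5,4,-]
Step 4: ref 1 → FAULT, frames=[3,5,4,1]
Step 5: ref 5 → HIT, frames=[3,5,4,1]
Step 6: ref 5 → HIT, frames=[3,5,4,1]
Step 7: ref 5 → HIT, frames=[3,5,4,1]
Step 8: ref 2 → FAULT (evict 1), frames=[3,5,4,2]
Step 9: ref 5 → HIT, frames=[3,5,4,2]
Step 10: ref 2 → HIT, frames=[3,5,4,2]
Step 11: ref 3 → HIT, frames=[3,5,4,2]
Step 12: ref 5 → HIT, frames=[3,5,4,2]
Step 13: ref 2 → HIT, frames=[3,5,4,2]
Total faults: 5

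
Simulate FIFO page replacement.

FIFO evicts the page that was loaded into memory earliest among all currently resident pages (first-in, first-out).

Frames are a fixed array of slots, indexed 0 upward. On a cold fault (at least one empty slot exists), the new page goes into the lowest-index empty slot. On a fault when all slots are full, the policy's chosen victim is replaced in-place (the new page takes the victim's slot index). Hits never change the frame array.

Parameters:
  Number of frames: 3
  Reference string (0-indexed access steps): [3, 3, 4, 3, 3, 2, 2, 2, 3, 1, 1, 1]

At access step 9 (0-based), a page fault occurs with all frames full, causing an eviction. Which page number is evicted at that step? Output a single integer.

Step 0: ref 3 -> FAULT, frames=[3,-,-]
Step 1: ref 3 -> HIT, frames=[3,-,-]
Step 2: ref 4 -> FAULT, frames=[3,4,-]
Step 3: ref 3 -> HIT, frames=[3,4,-]
Step 4: ref 3 -> HIT, frames=[3,4,-]
Step 5: ref 2 -> FAULT, frames=[3,4,2]
Step 6: ref 2 -> HIT, frames=[3,4,2]
Step 7: ref 2 -> HIT, frames=[3,4,2]
Step 8: ref 3 -> HIT, frames=[3,4,2]
Step 9: ref 1 -> FAULT, evict 3, frames=[1,4,2]
At step 9: evicted page 3

Answer: 3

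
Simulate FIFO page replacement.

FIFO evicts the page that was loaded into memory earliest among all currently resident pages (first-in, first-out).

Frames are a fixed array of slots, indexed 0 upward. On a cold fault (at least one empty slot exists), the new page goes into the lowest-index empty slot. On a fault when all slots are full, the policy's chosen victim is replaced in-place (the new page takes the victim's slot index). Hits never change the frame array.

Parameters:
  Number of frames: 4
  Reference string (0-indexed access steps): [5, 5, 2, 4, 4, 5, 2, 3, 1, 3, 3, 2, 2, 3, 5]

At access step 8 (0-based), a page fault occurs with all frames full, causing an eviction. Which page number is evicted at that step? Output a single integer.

Answer: 5

Derivation:
Step 0: ref 5 -> FAULT, frames=[5,-,-,-]
Step 1: ref 5 -> HIT, frames=[5,-,-,-]
Step 2: ref 2 -> FAULT, frames=[5,2,-,-]
Step 3: ref 4 -> FAULT, frames=[5,2,4,-]
Step 4: ref 4 -> HIT, frames=[5,2,4,-]
Step 5: ref 5 -> HIT, frames=[5,2,4,-]
Step 6: ref 2 -> HIT, frames=[5,2,4,-]
Step 7: ref 3 -> FAULT, frames=[5,2,4,3]
Step 8: ref 1 -> FAULT, evict 5, frames=[1,2,4,3]
At step 8: evicted page 5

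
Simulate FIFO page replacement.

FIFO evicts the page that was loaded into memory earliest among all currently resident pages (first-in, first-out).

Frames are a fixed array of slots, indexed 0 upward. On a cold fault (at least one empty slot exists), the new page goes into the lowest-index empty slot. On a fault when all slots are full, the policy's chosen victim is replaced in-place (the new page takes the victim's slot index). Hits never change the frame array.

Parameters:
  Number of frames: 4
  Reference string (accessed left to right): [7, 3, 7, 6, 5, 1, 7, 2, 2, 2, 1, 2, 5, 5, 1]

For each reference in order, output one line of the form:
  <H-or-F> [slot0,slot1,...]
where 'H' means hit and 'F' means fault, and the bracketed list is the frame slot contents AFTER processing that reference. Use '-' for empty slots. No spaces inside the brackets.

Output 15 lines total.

F [7,-,-,-]
F [7,3,-,-]
H [7,3,-,-]
F [7,3,6,-]
F [7,3,6,5]
F [1,3,6,5]
F [1,7,6,5]
F [1,7,2,5]
H [1,7,2,5]
H [1,7,2,5]
H [1,7,2,5]
H [1,7,2,5]
H [1,7,2,5]
H [1,7,2,5]
H [1,7,2,5]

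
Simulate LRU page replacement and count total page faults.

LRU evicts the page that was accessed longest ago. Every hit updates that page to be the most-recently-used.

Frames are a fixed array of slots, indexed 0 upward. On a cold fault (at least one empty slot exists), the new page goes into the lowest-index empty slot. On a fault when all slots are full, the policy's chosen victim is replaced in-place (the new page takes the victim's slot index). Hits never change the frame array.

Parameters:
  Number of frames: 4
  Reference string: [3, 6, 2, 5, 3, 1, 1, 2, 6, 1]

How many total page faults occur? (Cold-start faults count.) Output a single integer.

Step 0: ref 3 → FAULT, frames=[3,-,-,-]
Step 1: ref 6 → FAULT, frames=[3,6,-,-]
Step 2: ref 2 → FAULT, frames=[3,6,2,-]
Step 3: ref 5 → FAULT, frames=[3,6,2,5]
Step 4: ref 3 → HIT, frames=[3,6,2,5]
Step 5: ref 1 → FAULT (evict 6), frames=[3,1,2,5]
Step 6: ref 1 → HIT, frames=[3,1,2,5]
Step 7: ref 2 → HIT, frames=[3,1,2,5]
Step 8: ref 6 → FAULT (evict 5), frames=[3,1,2,6]
Step 9: ref 1 → HIT, frames=[3,1,2,6]
Total faults: 6

Answer: 6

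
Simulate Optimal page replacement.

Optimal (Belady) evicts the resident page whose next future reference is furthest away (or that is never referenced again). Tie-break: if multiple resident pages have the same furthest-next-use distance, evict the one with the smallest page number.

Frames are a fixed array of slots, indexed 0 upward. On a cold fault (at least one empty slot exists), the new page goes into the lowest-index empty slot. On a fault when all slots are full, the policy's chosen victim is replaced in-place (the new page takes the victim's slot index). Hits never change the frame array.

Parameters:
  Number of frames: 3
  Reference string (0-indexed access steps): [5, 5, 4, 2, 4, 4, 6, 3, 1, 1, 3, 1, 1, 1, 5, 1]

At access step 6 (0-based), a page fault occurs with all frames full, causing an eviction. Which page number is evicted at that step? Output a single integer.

Answer: 2

Derivation:
Step 0: ref 5 -> FAULT, frames=[5,-,-]
Step 1: ref 5 -> HIT, frames=[5,-,-]
Step 2: ref 4 -> FAULT, frames=[5,4,-]
Step 3: ref 2 -> FAULT, frames=[5,4,2]
Step 4: ref 4 -> HIT, frames=[5,4,2]
Step 5: ref 4 -> HIT, frames=[5,4,2]
Step 6: ref 6 -> FAULT, evict 2, frames=[5,4,6]
At step 6: evicted page 2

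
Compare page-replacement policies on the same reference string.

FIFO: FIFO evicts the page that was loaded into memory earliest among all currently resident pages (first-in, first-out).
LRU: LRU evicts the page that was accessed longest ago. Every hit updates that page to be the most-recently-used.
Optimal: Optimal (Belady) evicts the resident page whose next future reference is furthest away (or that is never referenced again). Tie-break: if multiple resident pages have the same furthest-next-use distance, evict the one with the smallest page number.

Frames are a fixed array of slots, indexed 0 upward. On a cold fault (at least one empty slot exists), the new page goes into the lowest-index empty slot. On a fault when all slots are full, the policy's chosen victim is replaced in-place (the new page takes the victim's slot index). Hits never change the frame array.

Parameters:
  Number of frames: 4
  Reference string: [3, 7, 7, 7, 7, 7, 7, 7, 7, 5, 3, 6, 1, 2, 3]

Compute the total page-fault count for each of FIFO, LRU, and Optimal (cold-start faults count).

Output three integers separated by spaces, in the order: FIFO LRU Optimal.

Answer: 7 6 6

Derivation:
--- FIFO ---
  step 0: ref 3 -> FAULT, frames=[3,-,-,-] (faults so far: 1)
  step 1: ref 7 -> FAULT, frames=[3,7,-,-] (faults so far: 2)
  step 2: ref 7 -> HIT, frames=[3,7,-,-] (faults so far: 2)
  step 3: ref 7 -> HIT, frames=[3,7,-,-] (faults so far: 2)
  step 4: ref 7 -> HIT, frames=[3,7,-,-] (faults so far: 2)
  step 5: ref 7 -> HIT, frames=[3,7,-,-] (faults so far: 2)
  step 6: ref 7 -> HIT, frames=[3,7,-,-] (faults so far: 2)
  step 7: ref 7 -> HIT, frames=[3,7,-,-] (faults so far: 2)
  step 8: ref 7 -> HIT, frames=[3,7,-,-] (faults so far: 2)
  step 9: ref 5 -> FAULT, frames=[3,7,5,-] (faults so far: 3)
  step 10: ref 3 -> HIT, frames=[3,7,5,-] (faults so far: 3)
  step 11: ref 6 -> FAULT, frames=[3,7,5,6] (faults so far: 4)
  step 12: ref 1 -> FAULT, evict 3, frames=[1,7,5,6] (faults so far: 5)
  step 13: ref 2 -> FAULT, evict 7, frames=[1,2,5,6] (faults so far: 6)
  step 14: ref 3 -> FAULT, evict 5, frames=[1,2,3,6] (faults so far: 7)
  FIFO total faults: 7
--- LRU ---
  step 0: ref 3 -> FAULT, frames=[3,-,-,-] (faults so far: 1)
  step 1: ref 7 -> FAULT, frames=[3,7,-,-] (faults so far: 2)
  step 2: ref 7 -> HIT, frames=[3,7,-,-] (faults so far: 2)
  step 3: ref 7 -> HIT, frames=[3,7,-,-] (faults so far: 2)
  step 4: ref 7 -> HIT, frames=[3,7,-,-] (faults so far: 2)
  step 5: ref 7 -> HIT, frames=[3,7,-,-] (faults so far: 2)
  step 6: ref 7 -> HIT, frames=[3,7,-,-] (faults so far: 2)
  step 7: ref 7 -> HIT, frames=[3,7,-,-] (faults so far: 2)
  step 8: ref 7 -> HIT, frames=[3,7,-,-] (faults so far: 2)
  step 9: ref 5 -> FAULT, frames=[3,7,5,-] (faults so far: 3)
  step 10: ref 3 -> HIT, frames=[3,7,5,-] (faults so far: 3)
  step 11: ref 6 -> FAULT, frames=[3,7,5,6] (faults so far: 4)
  step 12: ref 1 -> FAULT, evict 7, frames=[3,1,5,6] (faults so far: 5)
  step 13: ref 2 -> FAULT, evict 5, frames=[3,1,2,6] (faults so far: 6)
  step 14: ref 3 -> HIT, frames=[3,1,2,6] (faults so far: 6)
  LRU total faults: 6
--- Optimal ---
  step 0: ref 3 -> FAULT, frames=[3,-,-,-] (faults so far: 1)
  step 1: ref 7 -> FAULT, frames=[3,7,-,-] (faults so far: 2)
  step 2: ref 7 -> HIT, frames=[3,7,-,-] (faults so far: 2)
  step 3: ref 7 -> HIT, frames=[3,7,-,-] (faults so far: 2)
  step 4: ref 7 -> HIT, frames=[3,7,-,-] (faults so far: 2)
  step 5: ref 7 -> HIT, frames=[3,7,-,-] (faults so far: 2)
  step 6: ref 7 -> HIT, frames=[3,7,-,-] (faults so far: 2)
  step 7: ref 7 -> HIT, frames=[3,7,-,-] (faults so far: 2)
  step 8: ref 7 -> HIT, frames=[3,7,-,-] (faults so far: 2)
  step 9: ref 5 -> FAULT, frames=[3,7,5,-] (faults so far: 3)
  step 10: ref 3 -> HIT, frames=[3,7,5,-] (faults so far: 3)
  step 11: ref 6 -> FAULT, frames=[3,7,5,6] (faults so far: 4)
  step 12: ref 1 -> FAULT, evict 5, frames=[3,7,1,6] (faults so far: 5)
  step 13: ref 2 -> FAULT, evict 1, frames=[3,7,2,6] (faults so far: 6)
  step 14: ref 3 -> HIT, frames=[3,7,2,6] (faults so far: 6)
  Optimal total faults: 6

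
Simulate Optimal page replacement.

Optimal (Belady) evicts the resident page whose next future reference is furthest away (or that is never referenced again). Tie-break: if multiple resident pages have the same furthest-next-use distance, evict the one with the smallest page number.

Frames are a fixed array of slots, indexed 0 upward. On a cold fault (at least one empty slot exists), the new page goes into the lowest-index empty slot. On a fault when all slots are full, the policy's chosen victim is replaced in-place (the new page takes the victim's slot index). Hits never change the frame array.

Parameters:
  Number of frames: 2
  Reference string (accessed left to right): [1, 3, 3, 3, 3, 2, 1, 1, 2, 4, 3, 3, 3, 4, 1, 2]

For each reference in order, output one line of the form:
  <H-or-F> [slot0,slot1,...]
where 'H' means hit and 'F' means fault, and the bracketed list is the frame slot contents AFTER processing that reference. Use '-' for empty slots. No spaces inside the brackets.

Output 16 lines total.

F [1,-]
F [1,3]
H [1,3]
H [1,3]
H [1,3]
F [1,2]
H [1,2]
H [1,2]
H [1,2]
F [1,4]
F [3,4]
H [3,4]
H [3,4]
H [3,4]
F [1,4]
F [2,4]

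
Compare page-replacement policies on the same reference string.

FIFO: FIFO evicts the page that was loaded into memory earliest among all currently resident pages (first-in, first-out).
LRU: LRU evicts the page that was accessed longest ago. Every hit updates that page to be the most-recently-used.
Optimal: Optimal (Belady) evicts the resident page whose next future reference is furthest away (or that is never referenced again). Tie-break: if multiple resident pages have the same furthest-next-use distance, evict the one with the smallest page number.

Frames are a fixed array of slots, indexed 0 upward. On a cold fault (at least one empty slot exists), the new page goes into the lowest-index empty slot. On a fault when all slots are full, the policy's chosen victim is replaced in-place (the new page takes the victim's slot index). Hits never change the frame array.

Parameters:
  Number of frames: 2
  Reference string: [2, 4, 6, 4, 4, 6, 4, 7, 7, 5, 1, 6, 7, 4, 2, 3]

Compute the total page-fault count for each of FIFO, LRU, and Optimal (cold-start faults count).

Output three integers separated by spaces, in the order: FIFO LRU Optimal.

--- FIFO ---
  step 0: ref 2 -> FAULT, frames=[2,-] (faults so far: 1)
  step 1: ref 4 -> FAULT, frames=[2,4] (faults so far: 2)
  step 2: ref 6 -> FAULT, evict 2, frames=[6,4] (faults so far: 3)
  step 3: ref 4 -> HIT, frames=[6,4] (faults so far: 3)
  step 4: ref 4 -> HIT, frames=[6,4] (faults so far: 3)
  step 5: ref 6 -> HIT, frames=[6,4] (faults so far: 3)
  step 6: ref 4 -> HIT, frames=[6,4] (faults so far: 3)
  step 7: ref 7 -> FAULT, evict 4, frames=[6,7] (faults so far: 4)
  step 8: ref 7 -> HIT, frames=[6,7] (faults so far: 4)
  step 9: ref 5 -> FAULT, evict 6, frames=[5,7] (faults so far: 5)
  step 10: ref 1 -> FAULT, evict 7, frames=[5,1] (faults so far: 6)
  step 11: ref 6 -> FAULT, evict 5, frames=[6,1] (faults so far: 7)
  step 12: ref 7 -> FAULT, evict 1, frames=[6,7] (faults so far: 8)
  step 13: ref 4 -> FAULT, evict 6, frames=[4,7] (faults so far: 9)
  step 14: ref 2 -> FAULT, evict 7, frames=[4,2] (faults so far: 10)
  step 15: ref 3 -> FAULT, evict 4, frames=[3,2] (faults so far: 11)
  FIFO total faults: 11
--- LRU ---
  step 0: ref 2 -> FAULT, frames=[2,-] (faults so far: 1)
  step 1: ref 4 -> FAULT, frames=[2,4] (faults so far: 2)
  step 2: ref 6 -> FAULT, evict 2, frames=[6,4] (faults so far: 3)
  step 3: ref 4 -> HIT, frames=[6,4] (faults so far: 3)
  step 4: ref 4 -> HIT, frames=[6,4] (faults so far: 3)
  step 5: ref 6 -> HIT, frames=[6,4] (faults so far: 3)
  step 6: ref 4 -> HIT, frames=[6,4] (faults so far: 3)
  step 7: ref 7 -> FAULT, evict 6, frames=[7,4] (faults so far: 4)
  step 8: ref 7 -> HIT, frames=[7,4] (faults so far: 4)
  step 9: ref 5 -> FAULT, evict 4, frames=[7,5] (faults so far: 5)
  step 10: ref 1 -> FAULT, evict 7, frames=[1,5] (faults so far: 6)
  step 11: ref 6 -> FAULT, evict 5, frames=[1,6] (faults so far: 7)
  step 12: ref 7 -> FAULT, evict 1, frames=[7,6] (faults so far: 8)
  step 13: ref 4 -> FAULT, evict 6, frames=[7,4] (faults so far: 9)
  step 14: ref 2 -> FAULT, evict 7, frames=[2,4] (faults so far: 10)
  step 15: ref 3 -> FAULT, evict 4, frames=[2,3] (faults so far: 11)
  LRU total faults: 11
--- Optimal ---
  step 0: ref 2 -> FAULT, frames=[2,-] (faults so far: 1)
  step 1: ref 4 -> FAULT, frames=[2,4] (faults so far: 2)
  step 2: ref 6 -> FAULT, evict 2, frames=[6,4] (faults so far: 3)
  step 3: ref 4 -> HIT, frames=[6,4] (faults so far: 3)
  step 4: ref 4 -> HIT, frames=[6,4] (faults so far: 3)
  step 5: ref 6 -> HIT, frames=[6,4] (faults so far: 3)
  step 6: ref 4 -> HIT, frames=[6,4] (faults so far: 3)
  step 7: ref 7 -> FAULT, evict 4, frames=[6,7] (faults so far: 4)
  step 8: ref 7 -> HIT, frames=[6,7] (faults so far: 4)
  step 9: ref 5 -> FAULT, evict 7, frames=[6,5] (faults so far: 5)
  step 10: ref 1 -> FAULT, evict 5, frames=[6,1] (faults so far: 6)
  step 11: ref 6 -> HIT, frames=[6,1] (faults so far: 6)
  step 12: ref 7 -> FAULT, evict 1, frames=[6,7] (faults so far: 7)
  step 13: ref 4 -> FAULT, evict 6, frames=[4,7] (faults so far: 8)
  step 14: ref 2 -> FAULT, evict 4, frames=[2,7] (faults so far: 9)
  step 15: ref 3 -> FAULT, evict 2, frames=[3,7] (faults so far: 10)
  Optimal total faults: 10

Answer: 11 11 10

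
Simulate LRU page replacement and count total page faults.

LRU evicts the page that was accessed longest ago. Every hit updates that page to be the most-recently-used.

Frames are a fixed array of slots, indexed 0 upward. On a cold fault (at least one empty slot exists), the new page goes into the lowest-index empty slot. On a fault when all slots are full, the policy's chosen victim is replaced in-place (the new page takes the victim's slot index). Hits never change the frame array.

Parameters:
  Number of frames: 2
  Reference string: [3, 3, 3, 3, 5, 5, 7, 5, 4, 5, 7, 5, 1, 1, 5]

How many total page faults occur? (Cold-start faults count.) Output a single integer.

Step 0: ref 3 → FAULT, frames=[3,-]
Step 1: ref 3 → HIT, frames=[3,-]
Step 2: ref 3 → HIT, frames=[3,-]
Step 3: ref 3 → HIT, frames=[3,-]
Step 4: ref 5 → FAULT, frames=[3,5]
Step 5: ref 5 → HIT, frames=[3,5]
Step 6: ref 7 → FAULT (evict 3), frames=[7,5]
Step 7: ref 5 → HIT, frames=[7,5]
Step 8: ref 4 → FAULT (evict 7), frames=[4,5]
Step 9: ref 5 → HIT, frames=[4,5]
Step 10: ref 7 → FAULT (evict 4), frames=[7,5]
Step 11: ref 5 → HIT, frames=[7,5]
Step 12: ref 1 → FAULT (evict 7), frames=[1,5]
Step 13: ref 1 → HIT, frames=[1,5]
Step 14: ref 5 → HIT, frames=[1,5]
Total faults: 6

Answer: 6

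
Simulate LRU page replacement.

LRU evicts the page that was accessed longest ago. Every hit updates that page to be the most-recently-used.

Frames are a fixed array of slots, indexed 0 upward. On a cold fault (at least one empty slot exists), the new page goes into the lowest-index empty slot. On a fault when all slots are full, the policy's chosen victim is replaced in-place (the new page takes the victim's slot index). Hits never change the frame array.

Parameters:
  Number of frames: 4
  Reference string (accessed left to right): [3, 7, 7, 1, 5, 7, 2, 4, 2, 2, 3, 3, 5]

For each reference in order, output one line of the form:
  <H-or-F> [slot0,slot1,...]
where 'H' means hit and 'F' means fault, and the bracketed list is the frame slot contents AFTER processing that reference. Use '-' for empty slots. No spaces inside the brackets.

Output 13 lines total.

F [3,-,-,-]
F [3,7,-,-]
H [3,7,-,-]
F [3,7,1,-]
F [3,7,1,5]
H [3,7,1,5]
F [2,7,1,5]
F [2,7,4,5]
H [2,7,4,5]
H [2,7,4,5]
F [2,7,4,3]
H [2,7,4,3]
F [2,5,4,3]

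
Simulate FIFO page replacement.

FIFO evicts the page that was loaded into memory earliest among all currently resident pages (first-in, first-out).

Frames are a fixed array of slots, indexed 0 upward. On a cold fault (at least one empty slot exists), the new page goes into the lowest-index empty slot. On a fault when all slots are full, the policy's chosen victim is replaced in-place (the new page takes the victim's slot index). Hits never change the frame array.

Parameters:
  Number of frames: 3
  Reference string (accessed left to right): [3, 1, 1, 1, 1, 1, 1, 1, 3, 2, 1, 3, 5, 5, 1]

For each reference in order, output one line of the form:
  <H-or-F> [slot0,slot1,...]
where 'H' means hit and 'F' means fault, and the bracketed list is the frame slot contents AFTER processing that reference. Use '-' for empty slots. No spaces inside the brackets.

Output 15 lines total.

F [3,-,-]
F [3,1,-]
H [3,1,-]
H [3,1,-]
H [3,1,-]
H [3,1,-]
H [3,1,-]
H [3,1,-]
H [3,1,-]
F [3,1,2]
H [3,1,2]
H [3,1,2]
F [5,1,2]
H [5,1,2]
H [5,1,2]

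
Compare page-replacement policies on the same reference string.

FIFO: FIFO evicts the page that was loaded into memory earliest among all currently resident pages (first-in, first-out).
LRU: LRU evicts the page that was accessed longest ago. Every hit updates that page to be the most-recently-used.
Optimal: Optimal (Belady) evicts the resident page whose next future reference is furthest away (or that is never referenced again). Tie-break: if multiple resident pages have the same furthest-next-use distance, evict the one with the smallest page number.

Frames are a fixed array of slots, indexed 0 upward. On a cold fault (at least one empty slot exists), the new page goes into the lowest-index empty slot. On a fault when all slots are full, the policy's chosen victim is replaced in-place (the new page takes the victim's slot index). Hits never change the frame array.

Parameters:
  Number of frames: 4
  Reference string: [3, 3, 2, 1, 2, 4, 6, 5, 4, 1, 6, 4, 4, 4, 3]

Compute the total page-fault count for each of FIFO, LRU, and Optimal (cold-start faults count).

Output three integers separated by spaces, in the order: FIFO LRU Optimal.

Answer: 7 8 7

Derivation:
--- FIFO ---
  step 0: ref 3 -> FAULT, frames=[3,-,-,-] (faults so far: 1)
  step 1: ref 3 -> HIT, frames=[3,-,-,-] (faults so far: 1)
  step 2: ref 2 -> FAULT, frames=[3,2,-,-] (faults so far: 2)
  step 3: ref 1 -> FAULT, frames=[3,2,1,-] (faults so far: 3)
  step 4: ref 2 -> HIT, frames=[3,2,1,-] (faults so far: 3)
  step 5: ref 4 -> FAULT, frames=[3,2,1,4] (faults so far: 4)
  step 6: ref 6 -> FAULT, evict 3, frames=[6,2,1,4] (faults so far: 5)
  step 7: ref 5 -> FAULT, evict 2, frames=[6,5,1,4] (faults so far: 6)
  step 8: ref 4 -> HIT, frames=[6,5,1,4] (faults so far: 6)
  step 9: ref 1 -> HIT, frames=[6,5,1,4] (faults so far: 6)
  step 10: ref 6 -> HIT, frames=[6,5,1,4] (faults so far: 6)
  step 11: ref 4 -> HIT, frames=[6,5,1,4] (faults so far: 6)
  step 12: ref 4 -> HIT, frames=[6,5,1,4] (faults so far: 6)
  step 13: ref 4 -> HIT, frames=[6,5,1,4] (faults so far: 6)
  step 14: ref 3 -> FAULT, evict 1, frames=[6,5,3,4] (faults so far: 7)
  FIFO total faults: 7
--- LRU ---
  step 0: ref 3 -> FAULT, frames=[3,-,-,-] (faults so far: 1)
  step 1: ref 3 -> HIT, frames=[3,-,-,-] (faults so far: 1)
  step 2: ref 2 -> FAULT, frames=[3,2,-,-] (faults so far: 2)
  step 3: ref 1 -> FAULT, frames=[3,2,1,-] (faults so far: 3)
  step 4: ref 2 -> HIT, frames=[3,2,1,-] (faults so far: 3)
  step 5: ref 4 -> FAULT, frames=[3,2,1,4] (faults so far: 4)
  step 6: ref 6 -> FAULT, evict 3, frames=[6,2,1,4] (faults so far: 5)
  step 7: ref 5 -> FAULT, evict 1, frames=[6,2,5,4] (faults so far: 6)
  step 8: ref 4 -> HIT, frames=[6,2,5,4] (faults so far: 6)
  step 9: ref 1 -> FAULT, evict 2, frames=[6,1,5,4] (faults so far: 7)
  step 10: ref 6 -> HIT, frames=[6,1,5,4] (faults so far: 7)
  step 11: ref 4 -> HIT, frames=[6,1,5,4] (faults so far: 7)
  step 12: ref 4 -> HIT, frames=[6,1,5,4] (faults so far: 7)
  step 13: ref 4 -> HIT, frames=[6,1,5,4] (faults so far: 7)
  step 14: ref 3 -> FAULT, evict 5, frames=[6,1,3,4] (faults so far: 8)
  LRU total faults: 8
--- Optimal ---
  step 0: ref 3 -> FAULT, frames=[3,-,-,-] (faults so far: 1)
  step 1: ref 3 -> HIT, frames=[3,-,-,-] (faults so far: 1)
  step 2: ref 2 -> FAULT, frames=[3,2,-,-] (faults so far: 2)
  step 3: ref 1 -> FAULT, frames=[3,2,1,-] (faults so far: 3)
  step 4: ref 2 -> HIT, frames=[3,2,1,-] (faults so far: 3)
  step 5: ref 4 -> FAULT, frames=[3,2,1,4] (faults so far: 4)
  step 6: ref 6 -> FAULT, evict 2, frames=[3,6,1,4] (faults so far: 5)
  step 7: ref 5 -> FAULT, evict 3, frames=[5,6,1,4] (faults so far: 6)
  step 8: ref 4 -> HIT, frames=[5,6,1,4] (faults so far: 6)
  step 9: ref 1 -> HIT, frames=[5,6,1,4] (faults so far: 6)
  step 10: ref 6 -> HIT, frames=[5,6,1,4] (faults so far: 6)
  step 11: ref 4 -> HIT, frames=[5,6,1,4] (faults so far: 6)
  step 12: ref 4 -> HIT, frames=[5,6,1,4] (faults so far: 6)
  step 13: ref 4 -> HIT, frames=[5,6,1,4] (faults so far: 6)
  step 14: ref 3 -> FAULT, evict 1, frames=[5,6,3,4] (faults so far: 7)
  Optimal total faults: 7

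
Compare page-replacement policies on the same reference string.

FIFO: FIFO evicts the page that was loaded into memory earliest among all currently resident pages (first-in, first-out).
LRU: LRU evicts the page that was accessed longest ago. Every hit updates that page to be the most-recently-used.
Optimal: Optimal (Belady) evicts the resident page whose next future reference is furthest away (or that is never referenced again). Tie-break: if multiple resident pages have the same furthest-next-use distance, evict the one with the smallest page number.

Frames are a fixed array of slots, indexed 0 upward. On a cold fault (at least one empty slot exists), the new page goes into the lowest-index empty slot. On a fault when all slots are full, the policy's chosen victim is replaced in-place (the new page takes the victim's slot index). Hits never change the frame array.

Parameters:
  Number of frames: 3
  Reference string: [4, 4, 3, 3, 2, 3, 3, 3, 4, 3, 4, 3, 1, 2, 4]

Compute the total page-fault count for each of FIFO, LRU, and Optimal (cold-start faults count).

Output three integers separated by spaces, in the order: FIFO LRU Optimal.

--- FIFO ---
  step 0: ref 4 -> FAULT, frames=[4,-,-] (faults so far: 1)
  step 1: ref 4 -> HIT, frames=[4,-,-] (faults so far: 1)
  step 2: ref 3 -> FAULT, frames=[4,3,-] (faults so far: 2)
  step 3: ref 3 -> HIT, frames=[4,3,-] (faults so far: 2)
  step 4: ref 2 -> FAULT, frames=[4,3,2] (faults so far: 3)
  step 5: ref 3 -> HIT, frames=[4,3,2] (faults so far: 3)
  step 6: ref 3 -> HIT, frames=[4,3,2] (faults so far: 3)
  step 7: ref 3 -> HIT, frames=[4,3,2] (faults so far: 3)
  step 8: ref 4 -> HIT, frames=[4,3,2] (faults so far: 3)
  step 9: ref 3 -> HIT, frames=[4,3,2] (faults so far: 3)
  step 10: ref 4 -> HIT, frames=[4,3,2] (faults so far: 3)
  step 11: ref 3 -> HIT, frames=[4,3,2] (faults so far: 3)
  step 12: ref 1 -> FAULT, evict 4, frames=[1,3,2] (faults so far: 4)
  step 13: ref 2 -> HIT, frames=[1,3,2] (faults so far: 4)
  step 14: ref 4 -> FAULT, evict 3, frames=[1,4,2] (faults so far: 5)
  FIFO total faults: 5
--- LRU ---
  step 0: ref 4 -> FAULT, frames=[4,-,-] (faults so far: 1)
  step 1: ref 4 -> HIT, frames=[4,-,-] (faults so far: 1)
  step 2: ref 3 -> FAULT, frames=[4,3,-] (faults so far: 2)
  step 3: ref 3 -> HIT, frames=[4,3,-] (faults so far: 2)
  step 4: ref 2 -> FAULT, frames=[4,3,2] (faults so far: 3)
  step 5: ref 3 -> HIT, frames=[4,3,2] (faults so far: 3)
  step 6: ref 3 -> HIT, frames=[4,3,2] (faults so far: 3)
  step 7: ref 3 -> HIT, frames=[4,3,2] (faults so far: 3)
  step 8: ref 4 -> HIT, frames=[4,3,2] (faults so far: 3)
  step 9: ref 3 -> HIT, frames=[4,3,2] (faults so far: 3)
  step 10: ref 4 -> HIT, frames=[4,3,2] (faults so far: 3)
  step 11: ref 3 -> HIT, frames=[4,3,2] (faults so far: 3)
  step 12: ref 1 -> FAULT, evict 2, frames=[4,3,1] (faults so far: 4)
  step 13: ref 2 -> FAULT, evict 4, frames=[2,3,1] (faults so far: 5)
  step 14: ref 4 -> FAULT, evict 3, frames=[2,4,1] (faults so far: 6)
  LRU total faults: 6
--- Optimal ---
  step 0: ref 4 -> FAULT, frames=[4,-,-] (faults so far: 1)
  step 1: ref 4 -> HIT, frames=[4,-,-] (faults so far: 1)
  step 2: ref 3 -> FAULT, frames=[4,3,-] (faults so far: 2)
  step 3: ref 3 -> HIT, frames=[4,3,-] (faults so far: 2)
  step 4: ref 2 -> FAULT, frames=[4,3,2] (faults so far: 3)
  step 5: ref 3 -> HIT, frames=[4,3,2] (faults so far: 3)
  step 6: ref 3 -> HIT, frames=[4,3,2] (faults so far: 3)
  step 7: ref 3 -> HIT, frames=[4,3,2] (faults so far: 3)
  step 8: ref 4 -> HIT, frames=[4,3,2] (faults so far: 3)
  step 9: ref 3 -> HIT, frames=[4,3,2] (faults so far: 3)
  step 10: ref 4 -> HIT, frames=[4,3,2] (faults so far: 3)
  step 11: ref 3 -> HIT, frames=[4,3,2] (faults so far: 3)
  step 12: ref 1 -> FAULT, evict 3, frames=[4,1,2] (faults so far: 4)
  step 13: ref 2 -> HIT, frames=[4,1,2] (faults so far: 4)
  step 14: ref 4 -> HIT, frames=[4,1,2] (faults so far: 4)
  Optimal total faults: 4

Answer: 5 6 4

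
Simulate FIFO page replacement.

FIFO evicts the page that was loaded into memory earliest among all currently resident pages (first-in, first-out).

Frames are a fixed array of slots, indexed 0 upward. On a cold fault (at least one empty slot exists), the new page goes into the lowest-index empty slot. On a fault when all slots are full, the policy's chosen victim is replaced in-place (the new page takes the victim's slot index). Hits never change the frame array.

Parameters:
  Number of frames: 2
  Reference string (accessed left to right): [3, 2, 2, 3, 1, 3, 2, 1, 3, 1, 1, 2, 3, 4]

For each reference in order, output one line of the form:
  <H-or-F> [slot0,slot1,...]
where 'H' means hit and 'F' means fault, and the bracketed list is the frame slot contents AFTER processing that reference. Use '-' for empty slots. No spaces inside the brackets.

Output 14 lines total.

F [3,-]
F [3,2]
H [3,2]
H [3,2]
F [1,2]
F [1,3]
F [2,3]
F [2,1]
F [3,1]
H [3,1]
H [3,1]
F [3,2]
H [3,2]
F [4,2]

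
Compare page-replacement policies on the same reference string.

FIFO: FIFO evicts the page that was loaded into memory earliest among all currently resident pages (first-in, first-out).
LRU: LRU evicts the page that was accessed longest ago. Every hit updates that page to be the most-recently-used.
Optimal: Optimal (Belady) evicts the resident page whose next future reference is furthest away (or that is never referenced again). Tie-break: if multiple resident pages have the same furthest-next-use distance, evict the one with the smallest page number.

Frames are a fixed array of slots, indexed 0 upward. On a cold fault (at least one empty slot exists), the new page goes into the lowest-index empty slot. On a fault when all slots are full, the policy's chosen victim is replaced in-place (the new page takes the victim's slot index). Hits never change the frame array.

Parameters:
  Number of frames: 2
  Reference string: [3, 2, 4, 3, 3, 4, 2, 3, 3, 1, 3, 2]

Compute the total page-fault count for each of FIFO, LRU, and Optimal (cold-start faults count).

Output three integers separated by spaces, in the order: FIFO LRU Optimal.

Answer: 8 8 6

Derivation:
--- FIFO ---
  step 0: ref 3 -> FAULT, frames=[3,-] (faults so far: 1)
  step 1: ref 2 -> FAULT, frames=[3,2] (faults so far: 2)
  step 2: ref 4 -> FAULT, evict 3, frames=[4,2] (faults so far: 3)
  step 3: ref 3 -> FAULT, evict 2, frames=[4,3] (faults so far: 4)
  step 4: ref 3 -> HIT, frames=[4,3] (faults so far: 4)
  step 5: ref 4 -> HIT, frames=[4,3] (faults so far: 4)
  step 6: ref 2 -> FAULT, evict 4, frames=[2,3] (faults so far: 5)
  step 7: ref 3 -> HIT, frames=[2,3] (faults so far: 5)
  step 8: ref 3 -> HIT, frames=[2,3] (faults so far: 5)
  step 9: ref 1 -> FAULT, evict 3, frames=[2,1] (faults so far: 6)
  step 10: ref 3 -> FAULT, evict 2, frames=[3,1] (faults so far: 7)
  step 11: ref 2 -> FAULT, evict 1, frames=[3,2] (faults so far: 8)
  FIFO total faults: 8
--- LRU ---
  step 0: ref 3 -> FAULT, frames=[3,-] (faults so far: 1)
  step 1: ref 2 -> FAULT, frames=[3,2] (faults so far: 2)
  step 2: ref 4 -> FAULT, evict 3, frames=[4,2] (faults so far: 3)
  step 3: ref 3 -> FAULT, evict 2, frames=[4,3] (faults so far: 4)
  step 4: ref 3 -> HIT, frames=[4,3] (faults so far: 4)
  step 5: ref 4 -> HIT, frames=[4,3] (faults so far: 4)
  step 6: ref 2 -> FAULT, evict 3, frames=[4,2] (faults so far: 5)
  step 7: ref 3 -> FAULT, evict 4, frames=[3,2] (faults so far: 6)
  step 8: ref 3 -> HIT, frames=[3,2] (faults so far: 6)
  step 9: ref 1 -> FAULT, evict 2, frames=[3,1] (faults so far: 7)
  step 10: ref 3 -> HIT, frames=[3,1] (faults so far: 7)
  step 11: ref 2 -> FAULT, evict 1, frames=[3,2] (faults so far: 8)
  LRU total faults: 8
--- Optimal ---
  step 0: ref 3 -> FAULT, frames=[3,-] (faults so far: 1)
  step 1: ref 2 -> FAULT, frames=[3,2] (faults so far: 2)
  step 2: ref 4 -> FAULT, evict 2, frames=[3,4] (faults so far: 3)
  step 3: ref 3 -> HIT, frames=[3,4] (faults so far: 3)
  step 4: ref 3 -> HIT, frames=[3,4] (faults so far: 3)
  step 5: ref 4 -> HIT, frames=[3,4] (faults so far: 3)
  step 6: ref 2 -> FAULT, evict 4, frames=[3,2] (faults so far: 4)
  step 7: ref 3 -> HIT, frames=[3,2] (faults so far: 4)
  step 8: ref 3 -> HIT, frames=[3,2] (faults so far: 4)
  step 9: ref 1 -> FAULT, evict 2, frames=[3,1] (faults so far: 5)
  step 10: ref 3 -> HIT, frames=[3,1] (faults so far: 5)
  step 11: ref 2 -> FAULT, evict 1, frames=[3,2] (faults so far: 6)
  Optimal total faults: 6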